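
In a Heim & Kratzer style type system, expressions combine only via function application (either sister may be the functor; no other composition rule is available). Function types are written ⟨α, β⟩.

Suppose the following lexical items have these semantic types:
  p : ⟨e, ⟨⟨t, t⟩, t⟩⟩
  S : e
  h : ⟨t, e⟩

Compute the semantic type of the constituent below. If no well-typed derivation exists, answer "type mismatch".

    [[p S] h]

[p S] — p of type ⟨e, ⟨⟨t, t⟩, t⟩⟩ combines with S of type e: type ⟨⟨t, t⟩, t⟩.
At [[p S] h]: neither ⟨⟨t, t⟩, t⟩ nor ⟨t, e⟩ can take the other as argument; the node is ill-typed.

type mismatch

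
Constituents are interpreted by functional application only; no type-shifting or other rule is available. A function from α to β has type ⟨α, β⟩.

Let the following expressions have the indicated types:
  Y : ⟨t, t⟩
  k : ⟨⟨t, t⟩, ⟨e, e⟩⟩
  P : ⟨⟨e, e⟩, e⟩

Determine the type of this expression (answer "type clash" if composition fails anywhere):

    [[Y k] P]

[Y k]: k is ⟨⟨t, t⟩, ⟨e, e⟩⟩, Y is ⟨t, t⟩; result ⟨e, e⟩.
[[Y k] P]: P is ⟨⟨e, e⟩, e⟩, [Y k] is ⟨e, e⟩; result e.

e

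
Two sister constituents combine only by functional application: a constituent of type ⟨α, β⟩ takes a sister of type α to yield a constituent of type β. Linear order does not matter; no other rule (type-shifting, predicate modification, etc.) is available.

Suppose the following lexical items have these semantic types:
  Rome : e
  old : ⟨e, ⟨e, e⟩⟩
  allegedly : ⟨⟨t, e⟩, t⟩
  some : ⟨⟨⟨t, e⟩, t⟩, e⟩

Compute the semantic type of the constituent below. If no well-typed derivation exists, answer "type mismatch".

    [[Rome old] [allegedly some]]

e

[Rome old]: old is ⟨e, ⟨e, e⟩⟩, Rome is e; result ⟨e, e⟩.
[allegedly some]: some is ⟨⟨⟨t, e⟩, t⟩, e⟩, allegedly is ⟨⟨t, e⟩, t⟩; result e.
[[Rome old] [allegedly some]]: [Rome old] is ⟨e, e⟩, [allegedly some] is e; result e.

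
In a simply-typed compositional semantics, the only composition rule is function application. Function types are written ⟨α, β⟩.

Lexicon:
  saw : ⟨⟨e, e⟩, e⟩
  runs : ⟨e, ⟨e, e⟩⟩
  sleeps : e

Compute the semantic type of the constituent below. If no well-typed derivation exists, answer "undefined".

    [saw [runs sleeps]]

[runs sleeps]: functor runs : ⟨e, ⟨e, e⟩⟩, argument sleeps : e; result ⟨e, e⟩.
[saw [runs sleeps]]: functor saw : ⟨⟨e, e⟩, e⟩, argument [runs sleeps] : ⟨e, e⟩; result e.

e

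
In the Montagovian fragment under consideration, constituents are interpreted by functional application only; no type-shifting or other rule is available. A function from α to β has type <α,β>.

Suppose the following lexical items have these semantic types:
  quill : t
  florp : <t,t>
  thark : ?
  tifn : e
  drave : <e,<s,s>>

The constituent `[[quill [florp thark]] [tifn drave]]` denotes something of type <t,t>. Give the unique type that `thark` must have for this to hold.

At [[quill [florp thark]] [tifn drave]] (required: <t,t>): [tifn drave] is <s,s>, which is not a function with range <t,t>; hence [quill [florp thark]] is the functor — type <<s,s>,<t,t>>.
At [quill [florp thark]] (required: <<s,s>,<t,t>>): quill is t, which is not a function with range <<s,s>,<t,t>>; hence [florp thark] is the functor — type <t,<<s,s>,<t,t>>>.
At [florp thark] (required: <t,<<s,s>,<t,t>>>): florp is <t,t>, which is not a function with range <t,<<s,s>,<t,t>>>; hence thark is the functor — type <<t,t>,<t,<<s,s>,<t,t>>>>.

<<t,t>,<t,<<s,s>,<t,t>>>>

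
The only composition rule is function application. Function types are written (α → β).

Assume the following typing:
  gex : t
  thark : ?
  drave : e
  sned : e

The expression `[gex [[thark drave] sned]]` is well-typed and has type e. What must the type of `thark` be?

[gex [[thark drave] sned]] is required to be e. gex : t cannot yield e as functor, so [[thark drave] sned] : (t → e).
[[thark drave] sned] is required to be (t → e). sned : e cannot yield (t → e) as functor, so [thark drave] : (e → (t → e)).
[thark drave] is required to be (e → (t → e)). drave : e cannot yield (e → (t → e)) as functor, so thark : (e → (e → (t → e))).

(e → (e → (t → e)))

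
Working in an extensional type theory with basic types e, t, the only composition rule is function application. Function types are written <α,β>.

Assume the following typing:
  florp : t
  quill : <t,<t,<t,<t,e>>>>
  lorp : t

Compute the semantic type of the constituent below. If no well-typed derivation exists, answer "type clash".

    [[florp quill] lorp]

<t,<t,e>>

[florp quill] — quill of type <t,<t,<t,<t,e>>>> combines with florp of type t: type <t,<t,<t,e>>>.
[[florp quill] lorp] — [florp quill] of type <t,<t,<t,e>>> combines with lorp of type t: type <t,<t,e>>.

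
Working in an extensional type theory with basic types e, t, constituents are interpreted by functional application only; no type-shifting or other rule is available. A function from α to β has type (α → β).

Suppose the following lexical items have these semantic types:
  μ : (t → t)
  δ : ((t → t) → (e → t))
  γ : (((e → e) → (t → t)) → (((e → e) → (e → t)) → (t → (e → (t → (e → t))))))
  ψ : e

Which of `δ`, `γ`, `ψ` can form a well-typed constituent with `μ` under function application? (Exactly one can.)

δ — combines: δ : ((t → t) → (e → t)) takes μ : (t → t) as argument, giving (e → t).
γ : (((e → e) → (t → t)) → (((e → e) → (e → t)) → (t → (e → (t → (e → t)))))) — no; μ wants t, and γ wants ((e → e) → (t → t)).
ψ : e — no; μ wants t, and ψ wants nothing (atomic).

δ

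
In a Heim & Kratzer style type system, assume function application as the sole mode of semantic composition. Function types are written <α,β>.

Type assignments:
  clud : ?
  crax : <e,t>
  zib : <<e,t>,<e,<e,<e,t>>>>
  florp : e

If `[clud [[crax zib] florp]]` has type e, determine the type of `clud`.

For [clud [[crax zib] florp]] to have type e with [[crax zib] florp] of type <e,<e,t>>, clud must be the function: clud : <<e,<e,t>>,e>.

<<e,<e,t>>,e>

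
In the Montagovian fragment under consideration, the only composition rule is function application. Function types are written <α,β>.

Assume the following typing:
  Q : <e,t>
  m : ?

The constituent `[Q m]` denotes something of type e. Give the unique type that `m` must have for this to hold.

<<e,t>,e>

For [Q m] to have type e with Q of type <e,t>, m must be the function: m : <<e,t>,e>.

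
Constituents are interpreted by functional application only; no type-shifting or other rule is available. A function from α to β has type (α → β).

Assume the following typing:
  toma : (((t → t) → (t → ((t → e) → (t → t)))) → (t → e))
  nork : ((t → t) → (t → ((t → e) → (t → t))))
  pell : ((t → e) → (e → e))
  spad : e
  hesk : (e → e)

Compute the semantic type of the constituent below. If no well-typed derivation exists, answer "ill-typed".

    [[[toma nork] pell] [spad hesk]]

[toma nork]: (((t → t) → (t → ((t → e) → (t → t)))) → (t → e)) applied to ((t → t) → (t → ((t → e) → (t → t)))) yields (t → e).
[[toma nork] pell]: ((t → e) → (e → e)) applied to (t → e) yields (e → e).
[spad hesk]: (e → e) applied to e yields e.
[[[toma nork] pell] [spad hesk]]: (e → e) applied to e yields e.

e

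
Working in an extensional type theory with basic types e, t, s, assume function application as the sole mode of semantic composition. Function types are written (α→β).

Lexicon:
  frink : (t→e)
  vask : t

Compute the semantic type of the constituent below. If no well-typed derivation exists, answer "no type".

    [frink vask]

e

[frink vask]: functor frink : (t→e), argument vask : t; result e.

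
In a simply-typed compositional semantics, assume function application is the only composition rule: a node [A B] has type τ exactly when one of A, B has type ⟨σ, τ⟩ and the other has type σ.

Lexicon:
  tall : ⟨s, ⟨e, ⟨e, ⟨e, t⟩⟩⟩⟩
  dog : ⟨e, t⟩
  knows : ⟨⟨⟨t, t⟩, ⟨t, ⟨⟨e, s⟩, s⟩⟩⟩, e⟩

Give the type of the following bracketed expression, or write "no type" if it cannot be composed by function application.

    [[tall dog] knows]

[tall dog]: ⟨s, ⟨e, ⟨e, ⟨e, t⟩⟩⟩⟩ and ⟨e, t⟩ cannot combine by function application — type clash.

no type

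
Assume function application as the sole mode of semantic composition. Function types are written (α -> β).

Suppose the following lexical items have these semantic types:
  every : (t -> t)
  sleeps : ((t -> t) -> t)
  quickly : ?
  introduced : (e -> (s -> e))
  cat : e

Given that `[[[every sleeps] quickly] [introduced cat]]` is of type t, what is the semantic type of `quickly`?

[[[every sleeps] quickly] [introduced cat]] must have type t. The sister [introduced cat] has type (s -> e); that is not a function onto t, so [[every sleeps] quickly] must be the functor, of type ((s -> e) -> t).
[[every sleeps] quickly] must have type ((s -> e) -> t). The sister [every sleeps] has type t; that is not a function onto ((s -> e) -> t), so quickly must be the functor, of type (t -> ((s -> e) -> t)).

(t -> ((s -> e) -> t))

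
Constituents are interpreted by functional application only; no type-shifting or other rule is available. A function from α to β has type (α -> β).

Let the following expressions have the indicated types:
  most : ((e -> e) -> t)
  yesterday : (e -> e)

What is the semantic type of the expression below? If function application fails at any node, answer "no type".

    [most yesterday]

t

[most yesterday] — most of type ((e -> e) -> t) combines with yesterday of type (e -> e): type t.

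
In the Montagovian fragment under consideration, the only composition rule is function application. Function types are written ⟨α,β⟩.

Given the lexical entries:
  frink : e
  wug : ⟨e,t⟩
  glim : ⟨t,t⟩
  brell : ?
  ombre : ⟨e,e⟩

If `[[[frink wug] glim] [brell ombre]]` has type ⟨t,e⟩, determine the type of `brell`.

For [[[frink wug] glim] [brell ombre]] to have type ⟨t,e⟩ with [[frink wug] glim] of type t, [brell ombre] must be the function: [brell ombre] : ⟨t,⟨t,e⟩⟩.
For [brell ombre] to have type ⟨t,⟨t,e⟩⟩ with ombre of type ⟨e,e⟩, brell must be the function: brell : ⟨⟨e,e⟩,⟨t,⟨t,e⟩⟩⟩.

⟨⟨e,e⟩,⟨t,⟨t,e⟩⟩⟩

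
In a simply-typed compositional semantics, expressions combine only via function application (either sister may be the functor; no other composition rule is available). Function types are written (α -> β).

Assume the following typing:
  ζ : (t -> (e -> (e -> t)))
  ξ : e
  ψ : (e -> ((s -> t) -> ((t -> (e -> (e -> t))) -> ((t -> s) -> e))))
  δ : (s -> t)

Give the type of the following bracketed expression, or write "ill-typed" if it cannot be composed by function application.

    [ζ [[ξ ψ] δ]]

((t -> s) -> e)

[ξ ψ] — ψ of type (e -> ((s -> t) -> ((t -> (e -> (e -> t))) -> ((t -> s) -> e)))) combines with ξ of type e: type ((s -> t) -> ((t -> (e -> (e -> t))) -> ((t -> s) -> e))).
[[ξ ψ] δ] — [ξ ψ] of type ((s -> t) -> ((t -> (e -> (e -> t))) -> ((t -> s) -> e))) combines with δ of type (s -> t): type ((t -> (e -> (e -> t))) -> ((t -> s) -> e)).
[ζ [[ξ ψ] δ]] — [[ξ ψ] δ] of type ((t -> (e -> (e -> t))) -> ((t -> s) -> e)) combines with ζ of type (t -> (e -> (e -> t))): type ((t -> s) -> e).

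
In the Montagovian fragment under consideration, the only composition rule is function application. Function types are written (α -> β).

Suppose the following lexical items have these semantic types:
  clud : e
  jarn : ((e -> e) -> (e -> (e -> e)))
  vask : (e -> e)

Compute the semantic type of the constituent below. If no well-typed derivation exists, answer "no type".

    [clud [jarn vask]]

[jarn vask]: ((e -> e) -> (e -> (e -> e))) applied to (e -> e) yields (e -> (e -> e)).
[clud [jarn vask]]: (e -> (e -> e)) applied to e yields (e -> e).

(e -> e)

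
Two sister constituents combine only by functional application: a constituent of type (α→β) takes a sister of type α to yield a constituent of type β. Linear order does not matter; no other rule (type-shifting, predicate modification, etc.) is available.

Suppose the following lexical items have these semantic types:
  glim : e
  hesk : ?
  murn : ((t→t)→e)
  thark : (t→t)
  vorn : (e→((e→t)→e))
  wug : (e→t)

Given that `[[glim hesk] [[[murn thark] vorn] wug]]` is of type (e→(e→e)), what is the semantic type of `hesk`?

(e→(e→(e→(e→e))))

At [[glim hesk] [[[murn thark] vorn] wug]] (required: (e→(e→e))): [[[murn thark] vorn] wug] is e, which is not a function with range (e→(e→e)); hence [glim hesk] is the functor — type (e→(e→(e→e))).
At [glim hesk] (required: (e→(e→(e→e)))): glim is e, which is not a function with range (e→(e→(e→e))); hence hesk is the functor — type (e→(e→(e→(e→e)))).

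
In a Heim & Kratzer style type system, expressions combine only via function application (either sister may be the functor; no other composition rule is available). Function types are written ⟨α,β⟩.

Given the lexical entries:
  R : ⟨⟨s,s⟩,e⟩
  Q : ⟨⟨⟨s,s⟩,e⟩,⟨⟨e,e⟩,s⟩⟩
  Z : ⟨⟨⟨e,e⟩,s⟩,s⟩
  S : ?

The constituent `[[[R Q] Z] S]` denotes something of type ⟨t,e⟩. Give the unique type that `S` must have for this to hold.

[[[R Q] Z] S] is required to be ⟨t,e⟩. [[R Q] Z] : s cannot yield ⟨t,e⟩ as functor, so S : ⟨s,⟨t,e⟩⟩.

⟨s,⟨t,e⟩⟩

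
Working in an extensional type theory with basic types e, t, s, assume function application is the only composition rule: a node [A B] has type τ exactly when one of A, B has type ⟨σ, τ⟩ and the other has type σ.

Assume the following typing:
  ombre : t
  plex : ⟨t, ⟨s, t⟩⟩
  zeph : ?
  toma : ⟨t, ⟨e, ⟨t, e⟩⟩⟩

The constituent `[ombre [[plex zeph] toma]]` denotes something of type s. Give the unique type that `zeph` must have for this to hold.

[ombre [[plex zeph] toma]] is required to be s. ombre : t cannot yield s as functor, so [[plex zeph] toma] : ⟨t, s⟩.
[[plex zeph] toma] is required to be ⟨t, s⟩. toma : ⟨t, ⟨e, ⟨t, e⟩⟩⟩ cannot yield ⟨t, s⟩ as functor, so [plex zeph] : ⟨⟨t, ⟨e, ⟨t, e⟩⟩⟩, ⟨t, s⟩⟩.
[plex zeph] is required to be ⟨⟨t, ⟨e, ⟨t, e⟩⟩⟩, ⟨t, s⟩⟩. plex : ⟨t, ⟨s, t⟩⟩ cannot yield ⟨⟨t, ⟨e, ⟨t, e⟩⟩⟩, ⟨t, s⟩⟩ as functor, so zeph : ⟨⟨t, ⟨s, t⟩⟩, ⟨⟨t, ⟨e, ⟨t, e⟩⟩⟩, ⟨t, s⟩⟩⟩.

⟨⟨t, ⟨s, t⟩⟩, ⟨⟨t, ⟨e, ⟨t, e⟩⟩⟩, ⟨t, s⟩⟩⟩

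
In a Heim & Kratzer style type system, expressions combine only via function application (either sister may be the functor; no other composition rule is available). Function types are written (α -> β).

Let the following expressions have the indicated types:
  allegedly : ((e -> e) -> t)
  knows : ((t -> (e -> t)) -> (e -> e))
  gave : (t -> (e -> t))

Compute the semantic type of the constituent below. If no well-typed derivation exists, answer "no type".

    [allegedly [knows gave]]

[knows gave]: ((t -> (e -> t)) -> (e -> e)) applied to (t -> (e -> t)) yields (e -> e).
[allegedly [knows gave]]: ((e -> e) -> t) applied to (e -> e) yields t.

t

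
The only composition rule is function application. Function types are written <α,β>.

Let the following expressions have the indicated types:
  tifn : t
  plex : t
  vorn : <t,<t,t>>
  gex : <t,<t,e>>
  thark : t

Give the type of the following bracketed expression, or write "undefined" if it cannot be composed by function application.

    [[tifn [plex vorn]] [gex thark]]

[plex vorn] — vorn of type <t,<t,t>> combines with plex of type t: type <t,t>.
[tifn [plex vorn]] — [plex vorn] of type <t,t> combines with tifn of type t: type t.
[gex thark] — gex of type <t,<t,e>> combines with thark of type t: type <t,e>.
[[tifn [plex vorn]] [gex thark]] — [gex thark] of type <t,e> combines with [tifn [plex vorn]] of type t: type e.

e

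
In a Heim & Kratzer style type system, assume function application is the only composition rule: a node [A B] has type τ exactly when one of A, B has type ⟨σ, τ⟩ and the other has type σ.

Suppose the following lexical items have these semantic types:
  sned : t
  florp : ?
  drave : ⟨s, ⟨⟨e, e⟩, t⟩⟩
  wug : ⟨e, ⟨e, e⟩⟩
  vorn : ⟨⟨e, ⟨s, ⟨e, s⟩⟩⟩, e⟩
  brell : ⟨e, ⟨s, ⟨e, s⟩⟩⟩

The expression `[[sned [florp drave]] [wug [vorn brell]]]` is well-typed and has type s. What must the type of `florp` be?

⟨⟨s, ⟨⟨e, e⟩, t⟩⟩, ⟨t, ⟨⟨e, e⟩, s⟩⟩⟩

For [[sned [florp drave]] [wug [vorn brell]]] to have type s with [wug [vorn brell]] of type ⟨e, e⟩, [sned [florp drave]] must be the function: [sned [florp drave]] : ⟨⟨e, e⟩, s⟩.
For [sned [florp drave]] to have type ⟨⟨e, e⟩, s⟩ with sned of type t, [florp drave] must be the function: [florp drave] : ⟨t, ⟨⟨e, e⟩, s⟩⟩.
For [florp drave] to have type ⟨t, ⟨⟨e, e⟩, s⟩⟩ with drave of type ⟨s, ⟨⟨e, e⟩, t⟩⟩, florp must be the function: florp : ⟨⟨s, ⟨⟨e, e⟩, t⟩⟩, ⟨t, ⟨⟨e, e⟩, s⟩⟩⟩.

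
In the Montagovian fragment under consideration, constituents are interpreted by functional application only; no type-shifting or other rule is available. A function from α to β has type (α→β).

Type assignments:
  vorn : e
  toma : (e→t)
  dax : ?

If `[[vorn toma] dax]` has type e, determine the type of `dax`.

(t→e)

For [[vorn toma] dax] to have type e with [vorn toma] of type t, dax must be the function: dax : (t→e).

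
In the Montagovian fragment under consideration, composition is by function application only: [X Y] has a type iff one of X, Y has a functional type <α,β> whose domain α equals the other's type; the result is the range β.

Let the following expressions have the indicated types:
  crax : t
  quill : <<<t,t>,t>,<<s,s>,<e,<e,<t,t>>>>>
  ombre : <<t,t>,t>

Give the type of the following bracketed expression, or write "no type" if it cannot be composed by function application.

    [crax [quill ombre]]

no type

[quill ombre] — quill of type <<<t,t>,t>,<<s,s>,<e,<e,<t,t>>>>> combines with ombre of type <<t,t>,t>: type <<s,s>,<e,<e,<t,t>>>>.
At [crax [quill ombre]]: neither t nor <<s,s>,<e,<e,<t,t>>>> can take the other as argument; the node is ill-typed.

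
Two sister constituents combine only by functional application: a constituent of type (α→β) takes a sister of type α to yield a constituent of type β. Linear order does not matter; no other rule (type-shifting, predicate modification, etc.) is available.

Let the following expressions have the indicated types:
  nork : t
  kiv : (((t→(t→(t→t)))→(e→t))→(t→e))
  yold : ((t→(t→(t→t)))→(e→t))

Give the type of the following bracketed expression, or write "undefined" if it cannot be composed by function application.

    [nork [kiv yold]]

[kiv yold]: (((t→(t→(t→t)))→(e→t))→(t→e)) applied to ((t→(t→(t→t)))→(e→t)) yields (t→e).
[nork [kiv yold]]: (t→e) applied to t yields e.

e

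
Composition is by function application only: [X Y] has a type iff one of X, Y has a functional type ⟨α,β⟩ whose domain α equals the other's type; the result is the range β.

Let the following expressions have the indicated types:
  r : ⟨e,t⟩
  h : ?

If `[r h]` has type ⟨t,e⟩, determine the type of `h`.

⟨⟨e,t⟩,⟨t,e⟩⟩

[r h] is required to be ⟨t,e⟩. r : ⟨e,t⟩ cannot yield ⟨t,e⟩ as functor, so h : ⟨⟨e,t⟩,⟨t,e⟩⟩.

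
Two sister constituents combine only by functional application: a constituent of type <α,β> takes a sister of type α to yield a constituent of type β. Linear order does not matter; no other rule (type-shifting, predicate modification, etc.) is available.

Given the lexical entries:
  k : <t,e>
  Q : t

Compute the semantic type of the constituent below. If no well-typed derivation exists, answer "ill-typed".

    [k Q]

e

At [k Q], k : <t,e> takes Q : t, giving e.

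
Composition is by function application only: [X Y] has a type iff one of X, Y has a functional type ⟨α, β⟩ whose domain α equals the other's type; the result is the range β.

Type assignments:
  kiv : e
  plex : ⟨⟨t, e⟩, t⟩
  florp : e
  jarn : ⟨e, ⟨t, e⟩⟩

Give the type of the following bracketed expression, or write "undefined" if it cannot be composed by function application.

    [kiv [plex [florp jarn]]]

undefined

[florp jarn] — jarn of type ⟨e, ⟨t, e⟩⟩ combines with florp of type e: type ⟨t, e⟩.
[plex [florp jarn]] — plex of type ⟨⟨t, e⟩, t⟩ combines with [florp jarn] of type ⟨t, e⟩: type t.
[kiv [plex [florp jarn]]]: e and t cannot combine by function application — type clash.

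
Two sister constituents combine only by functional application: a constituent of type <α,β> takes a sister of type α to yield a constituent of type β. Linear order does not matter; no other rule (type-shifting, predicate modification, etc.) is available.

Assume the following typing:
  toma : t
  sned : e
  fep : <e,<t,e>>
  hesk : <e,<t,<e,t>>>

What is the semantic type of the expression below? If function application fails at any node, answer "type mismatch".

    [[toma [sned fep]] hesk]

<t,<e,t>>

[sned fep]: fep is <e,<t,e>>, sned is e; result <t,e>.
[toma [sned fep]]: [sned fep] is <t,e>, toma is t; result e.
[[toma [sned fep]] hesk]: hesk is <e,<t,<e,t>>>, [toma [sned fep]] is e; result <t,<e,t>>.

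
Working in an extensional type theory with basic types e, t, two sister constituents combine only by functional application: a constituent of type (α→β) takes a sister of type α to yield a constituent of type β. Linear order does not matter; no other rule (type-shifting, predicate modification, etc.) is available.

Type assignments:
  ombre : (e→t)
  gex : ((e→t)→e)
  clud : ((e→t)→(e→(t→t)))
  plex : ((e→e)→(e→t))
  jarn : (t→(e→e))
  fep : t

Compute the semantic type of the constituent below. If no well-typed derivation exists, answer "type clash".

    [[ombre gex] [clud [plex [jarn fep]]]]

At [ombre gex], gex : ((e→t)→e) takes ombre : (e→t), giving e.
At [jarn fep], jarn : (t→(e→e)) takes fep : t, giving (e→e).
At [plex [jarn fep]], plex : ((e→e)→(e→t)) takes [jarn fep] : (e→e), giving (e→t).
At [clud [plex [jarn fep]]], clud : ((e→t)→(e→(t→t))) takes [plex [jarn fep]] : (e→t), giving (e→(t→t)).
At [[ombre gex] [clud [plex [jarn fep]]]], [clud [plex [jarn fep]]] : (e→(t→t)) takes [ombre gex] : e, giving (t→t).

(t→t)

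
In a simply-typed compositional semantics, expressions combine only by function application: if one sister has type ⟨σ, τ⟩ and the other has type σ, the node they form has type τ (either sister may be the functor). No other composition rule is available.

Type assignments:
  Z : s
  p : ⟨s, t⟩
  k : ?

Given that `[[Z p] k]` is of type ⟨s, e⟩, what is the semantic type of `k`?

For [[Z p] k] to have type ⟨s, e⟩ with [Z p] of type t, k must be the function: k : ⟨t, ⟨s, e⟩⟩.

⟨t, ⟨s, e⟩⟩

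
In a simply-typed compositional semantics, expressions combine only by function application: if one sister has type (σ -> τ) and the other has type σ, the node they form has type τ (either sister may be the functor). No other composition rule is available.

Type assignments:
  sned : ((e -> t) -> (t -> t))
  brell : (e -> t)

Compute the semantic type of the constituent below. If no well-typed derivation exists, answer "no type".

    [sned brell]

[sned brell] — sned of type ((e -> t) -> (t -> t)) combines with brell of type (e -> t): type (t -> t).

(t -> t)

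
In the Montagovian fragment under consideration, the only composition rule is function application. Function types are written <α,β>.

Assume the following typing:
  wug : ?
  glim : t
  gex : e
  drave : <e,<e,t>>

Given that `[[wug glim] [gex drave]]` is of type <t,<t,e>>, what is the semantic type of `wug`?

At [[wug glim] [gex drave]] (required: <t,<t,e>>): [gex drave] is <e,t>, which is not a function with range <t,<t,e>>; hence [wug glim] is the functor — type <<e,t>,<t,<t,e>>>.
At [wug glim] (required: <<e,t>,<t,<t,e>>>): glim is t, which is not a function with range <<e,t>,<t,<t,e>>>; hence wug is the functor — type <t,<<e,t>,<t,<t,e>>>>.

<t,<<e,t>,<t,<t,e>>>>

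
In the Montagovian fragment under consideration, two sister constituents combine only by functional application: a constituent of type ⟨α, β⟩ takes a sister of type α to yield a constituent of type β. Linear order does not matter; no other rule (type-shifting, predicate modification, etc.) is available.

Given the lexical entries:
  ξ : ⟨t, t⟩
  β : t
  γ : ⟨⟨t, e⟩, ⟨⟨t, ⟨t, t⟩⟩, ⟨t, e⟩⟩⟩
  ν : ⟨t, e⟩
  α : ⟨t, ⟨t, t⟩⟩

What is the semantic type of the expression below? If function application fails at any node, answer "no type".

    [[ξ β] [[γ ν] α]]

[ξ β]: functor ξ : ⟨t, t⟩, argument β : t; result t.
[γ ν]: functor γ : ⟨⟨t, e⟩, ⟨⟨t, ⟨t, t⟩⟩, ⟨t, e⟩⟩⟩, argument ν : ⟨t, e⟩; result ⟨⟨t, ⟨t, t⟩⟩, ⟨t, e⟩⟩.
[[γ ν] α]: functor [γ ν] : ⟨⟨t, ⟨t, t⟩⟩, ⟨t, e⟩⟩, argument α : ⟨t, ⟨t, t⟩⟩; result ⟨t, e⟩.
[[ξ β] [[γ ν] α]]: functor [[γ ν] α] : ⟨t, e⟩, argument [ξ β] : t; result e.

e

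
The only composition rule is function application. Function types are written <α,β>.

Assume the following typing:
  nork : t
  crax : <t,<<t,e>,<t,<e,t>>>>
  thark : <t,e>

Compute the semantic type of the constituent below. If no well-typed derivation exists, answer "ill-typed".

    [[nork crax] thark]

[nork crax]: crax is <t,<<t,e>,<t,<e,t>>>>, nork is t; result <<t,e>,<t,<e,t>>>.
[[nork crax] thark]: [nork crax] is <<t,e>,<t,<e,t>>>, thark is <t,e>; result <t,<e,t>>.

<t,<e,t>>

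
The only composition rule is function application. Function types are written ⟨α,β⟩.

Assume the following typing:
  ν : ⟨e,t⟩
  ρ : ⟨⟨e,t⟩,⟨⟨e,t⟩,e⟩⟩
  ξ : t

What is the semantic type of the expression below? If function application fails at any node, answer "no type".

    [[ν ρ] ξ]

no type

At [ν ρ], ρ : ⟨⟨e,t⟩,⟨⟨e,t⟩,e⟩⟩ takes ν : ⟨e,t⟩, giving ⟨⟨e,t⟩,e⟩.
[[ν ρ] ξ]: ⟨⟨e,t⟩,e⟩ with t — neither is a function whose domain matches the other; composition fails here.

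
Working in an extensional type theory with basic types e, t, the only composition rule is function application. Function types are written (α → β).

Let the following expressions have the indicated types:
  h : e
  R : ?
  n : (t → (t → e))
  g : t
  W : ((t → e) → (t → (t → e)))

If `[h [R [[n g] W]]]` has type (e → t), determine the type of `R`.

[h [R [[n g] W]]] must have type (e → t). The sister h has type e; that is not a function onto (e → t), so [R [[n g] W]] must be the functor, of type (e → (e → t)).
[R [[n g] W]] must have type (e → (e → t)). The sister [[n g] W] has type (t → (t → e)); that is not a function onto (e → (e → t)), so R must be the functor, of type ((t → (t → e)) → (e → (e → t))).

((t → (t → e)) → (e → (e → t)))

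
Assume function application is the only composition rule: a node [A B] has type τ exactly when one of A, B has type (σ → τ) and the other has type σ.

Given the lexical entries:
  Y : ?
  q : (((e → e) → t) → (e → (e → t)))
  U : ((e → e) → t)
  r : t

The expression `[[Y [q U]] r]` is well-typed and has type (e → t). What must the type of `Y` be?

For [[Y [q U]] r] to have type (e → t) with r of type t, [Y [q U]] must be the function: [Y [q U]] : (t → (e → t)).
For [Y [q U]] to have type (t → (e → t)) with [q U] of type (e → (e → t)), Y must be the function: Y : ((e → (e → t)) → (t → (e → t))).

((e → (e → t)) → (t → (e → t)))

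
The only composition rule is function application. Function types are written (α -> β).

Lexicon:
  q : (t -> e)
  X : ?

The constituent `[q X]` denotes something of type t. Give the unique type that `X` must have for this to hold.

((t -> e) -> t)

For [q X] to have type t with q of type (t -> e), X must be the function: X : ((t -> e) -> t).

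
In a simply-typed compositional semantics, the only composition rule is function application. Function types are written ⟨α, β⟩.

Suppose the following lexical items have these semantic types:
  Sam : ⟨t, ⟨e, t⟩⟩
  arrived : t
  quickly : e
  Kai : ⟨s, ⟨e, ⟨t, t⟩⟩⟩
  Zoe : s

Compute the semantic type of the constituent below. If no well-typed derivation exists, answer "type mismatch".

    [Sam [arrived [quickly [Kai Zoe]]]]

[Kai Zoe]: ⟨s, ⟨e, ⟨t, t⟩⟩⟩ applied to s yields ⟨e, ⟨t, t⟩⟩.
[quickly [Kai Zoe]]: ⟨e, ⟨t, t⟩⟩ applied to e yields ⟨t, t⟩.
[arrived [quickly [Kai Zoe]]]: ⟨t, t⟩ applied to t yields t.
[Sam [arrived [quickly [Kai Zoe]]]]: ⟨t, ⟨e, t⟩⟩ applied to t yields ⟨e, t⟩.

⟨e, t⟩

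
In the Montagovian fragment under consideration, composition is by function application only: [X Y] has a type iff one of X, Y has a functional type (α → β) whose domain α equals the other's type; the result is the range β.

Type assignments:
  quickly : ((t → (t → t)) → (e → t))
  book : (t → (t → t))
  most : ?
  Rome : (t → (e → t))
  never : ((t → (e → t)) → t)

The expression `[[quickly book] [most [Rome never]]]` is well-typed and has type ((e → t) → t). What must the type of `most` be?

[[quickly book] [most [Rome never]]] is required to be ((e → t) → t). [quickly book] : (e → t) cannot yield ((e → t) → t) as functor, so [most [Rome never]] : ((e → t) → ((e → t) → t)).
[most [Rome never]] is required to be ((e → t) → ((e → t) → t)). [Rome never] : t cannot yield ((e → t) → ((e → t) → t)) as functor, so most : (t → ((e → t) → ((e → t) → t))).

(t → ((e → t) → ((e → t) → t)))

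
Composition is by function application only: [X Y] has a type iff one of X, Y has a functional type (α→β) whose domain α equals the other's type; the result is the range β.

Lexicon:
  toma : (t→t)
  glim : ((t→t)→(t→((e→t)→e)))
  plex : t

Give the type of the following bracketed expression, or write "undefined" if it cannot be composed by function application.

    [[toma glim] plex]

At [toma glim], glim : ((t→t)→(t→((e→t)→e))) takes toma : (t→t), giving (t→((e→t)→e)).
At [[toma glim] plex], [toma glim] : (t→((e→t)→e)) takes plex : t, giving ((e→t)→e).

((e→t)→e)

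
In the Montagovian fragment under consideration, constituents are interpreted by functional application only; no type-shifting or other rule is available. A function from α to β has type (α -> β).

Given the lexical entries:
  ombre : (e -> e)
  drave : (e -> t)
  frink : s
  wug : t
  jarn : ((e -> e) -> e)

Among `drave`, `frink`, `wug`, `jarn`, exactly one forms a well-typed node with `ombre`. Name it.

drave : (e -> t) — no; ombre wants e, and drave wants e.
frink : s — no; ombre wants e, and frink wants nothing (atomic).
wug : t — no; ombre wants e, and wug wants nothing (atomic).
jarn — combines: jarn : ((e -> e) -> e) takes ombre : (e -> e) as argument, giving e.

jarn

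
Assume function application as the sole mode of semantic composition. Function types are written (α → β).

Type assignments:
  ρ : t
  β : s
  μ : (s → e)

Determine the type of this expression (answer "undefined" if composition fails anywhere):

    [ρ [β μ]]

undefined

[β μ]: (s → e) applied to s yields e.
At [ρ [β μ]]: neither t nor e can take the other as argument; the node is ill-typed.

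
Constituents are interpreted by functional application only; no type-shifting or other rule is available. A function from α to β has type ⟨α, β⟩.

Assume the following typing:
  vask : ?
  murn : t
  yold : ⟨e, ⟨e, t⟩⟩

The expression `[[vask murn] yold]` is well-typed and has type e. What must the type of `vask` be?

[[vask murn] yold] must have type e. The sister yold has type ⟨e, ⟨e, t⟩⟩; that is not a function onto e, so [vask murn] must be the functor, of type ⟨⟨e, ⟨e, t⟩⟩, e⟩.
[vask murn] must have type ⟨⟨e, ⟨e, t⟩⟩, e⟩. The sister murn has type t; that is not a function onto ⟨⟨e, ⟨e, t⟩⟩, e⟩, so vask must be the functor, of type ⟨t, ⟨⟨e, ⟨e, t⟩⟩, e⟩⟩.

⟨t, ⟨⟨e, ⟨e, t⟩⟩, e⟩⟩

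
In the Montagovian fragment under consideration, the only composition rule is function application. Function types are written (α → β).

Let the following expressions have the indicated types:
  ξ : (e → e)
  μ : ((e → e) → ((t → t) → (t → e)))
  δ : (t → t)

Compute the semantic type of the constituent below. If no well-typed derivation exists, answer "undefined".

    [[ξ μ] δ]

(t → e)

At [ξ μ], μ : ((e → e) → ((t → t) → (t → e))) takes ξ : (e → e), giving ((t → t) → (t → e)).
At [[ξ μ] δ], [ξ μ] : ((t → t) → (t → e)) takes δ : (t → t), giving (t → e).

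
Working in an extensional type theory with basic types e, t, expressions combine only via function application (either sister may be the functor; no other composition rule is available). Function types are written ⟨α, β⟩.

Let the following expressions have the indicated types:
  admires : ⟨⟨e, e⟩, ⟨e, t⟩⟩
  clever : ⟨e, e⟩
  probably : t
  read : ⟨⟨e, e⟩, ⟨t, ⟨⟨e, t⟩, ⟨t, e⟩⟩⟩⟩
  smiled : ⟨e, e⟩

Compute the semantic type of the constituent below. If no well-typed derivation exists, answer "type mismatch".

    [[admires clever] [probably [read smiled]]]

At [admires clever], admires : ⟨⟨e, e⟩, ⟨e, t⟩⟩ takes clever : ⟨e, e⟩, giving ⟨e, t⟩.
At [read smiled], read : ⟨⟨e, e⟩, ⟨t, ⟨⟨e, t⟩, ⟨t, e⟩⟩⟩⟩ takes smiled : ⟨e, e⟩, giving ⟨t, ⟨⟨e, t⟩, ⟨t, e⟩⟩⟩.
At [probably [read smiled]], [read smiled] : ⟨t, ⟨⟨e, t⟩, ⟨t, e⟩⟩⟩ takes probably : t, giving ⟨⟨e, t⟩, ⟨t, e⟩⟩.
At [[admires clever] [probably [read smiled]]], [probably [read smiled]] : ⟨⟨e, t⟩, ⟨t, e⟩⟩ takes [admires clever] : ⟨e, t⟩, giving ⟨t, e⟩.

⟨t, e⟩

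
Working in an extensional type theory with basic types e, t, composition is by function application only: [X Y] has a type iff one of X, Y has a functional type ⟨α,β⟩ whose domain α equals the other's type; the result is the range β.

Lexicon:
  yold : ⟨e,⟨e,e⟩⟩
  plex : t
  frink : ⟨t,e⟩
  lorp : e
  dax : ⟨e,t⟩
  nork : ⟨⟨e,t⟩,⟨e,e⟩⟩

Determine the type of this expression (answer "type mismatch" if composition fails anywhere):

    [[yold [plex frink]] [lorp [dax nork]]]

[plex frink]: ⟨t,e⟩ applied to t yields e.
[yold [plex frink]]: ⟨e,⟨e,e⟩⟩ applied to e yields ⟨e,e⟩.
[dax nork]: ⟨⟨e,t⟩,⟨e,e⟩⟩ applied to ⟨e,t⟩ yields ⟨e,e⟩.
[lorp [dax nork]]: ⟨e,e⟩ applied to e yields e.
[[yold [plex frink]] [lorp [dax nork]]]: ⟨e,e⟩ applied to e yields e.

e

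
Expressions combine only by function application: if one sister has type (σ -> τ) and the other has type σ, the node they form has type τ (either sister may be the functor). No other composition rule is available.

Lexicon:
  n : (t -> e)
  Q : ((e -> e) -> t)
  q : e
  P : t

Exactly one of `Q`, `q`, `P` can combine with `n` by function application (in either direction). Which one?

Q : ((e -> e) -> t) — does not combine with n.
q : e — does not combine with n.
P — combines: n : (t -> e) takes P : t as argument, giving e.

P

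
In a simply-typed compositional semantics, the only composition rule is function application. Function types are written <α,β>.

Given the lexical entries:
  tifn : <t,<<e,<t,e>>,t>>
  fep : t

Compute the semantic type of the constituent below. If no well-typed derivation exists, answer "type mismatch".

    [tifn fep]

<<e,<t,e>>,t>

[tifn fep] — tifn of type <t,<<e,<t,e>>,t>> combines with fep of type t: type <<e,<t,e>>,t>.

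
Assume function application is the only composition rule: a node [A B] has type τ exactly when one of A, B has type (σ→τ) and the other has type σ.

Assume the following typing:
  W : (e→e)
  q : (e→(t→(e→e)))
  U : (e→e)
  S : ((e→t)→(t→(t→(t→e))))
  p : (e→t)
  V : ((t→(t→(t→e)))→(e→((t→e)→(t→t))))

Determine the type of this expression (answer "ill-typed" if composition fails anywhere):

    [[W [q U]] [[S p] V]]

[q U]: (e→(t→(e→e))) with (e→e) — neither is a function whose domain matches the other; composition fails here.

ill-typed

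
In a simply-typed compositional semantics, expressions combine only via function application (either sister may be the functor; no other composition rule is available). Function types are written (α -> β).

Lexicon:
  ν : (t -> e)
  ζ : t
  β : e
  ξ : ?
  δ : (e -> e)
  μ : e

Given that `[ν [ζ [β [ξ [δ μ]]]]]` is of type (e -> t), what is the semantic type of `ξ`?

(e -> (e -> (t -> ((t -> e) -> (e -> t)))))

At [ν [ζ [β [ξ [δ μ]]]]] (required: (e -> t)): ν is (t -> e), which is not a function with range (e -> t); hence [ζ [β [ξ [δ μ]]]] is the functor — type ((t -> e) -> (e -> t)).
At [ζ [β [ξ [δ μ]]]] (required: ((t -> e) -> (e -> t))): ζ is t, which is not a function with range ((t -> e) -> (e -> t)); hence [β [ξ [δ μ]]] is the functor — type (t -> ((t -> e) -> (e -> t))).
At [β [ξ [δ μ]]] (required: (t -> ((t -> e) -> (e -> t)))): β is e, which is not a function with range (t -> ((t -> e) -> (e -> t))); hence [ξ [δ μ]] is the functor — type (e -> (t -> ((t -> e) -> (e -> t)))).
At [ξ [δ μ]] (required: (e -> (t -> ((t -> e) -> (e -> t))))): [δ μ] is e, which is not a function with range (e -> (t -> ((t -> e) -> (e -> t)))); hence ξ is the functor — type (e -> (e -> (t -> ((t -> e) -> (e -> t))))).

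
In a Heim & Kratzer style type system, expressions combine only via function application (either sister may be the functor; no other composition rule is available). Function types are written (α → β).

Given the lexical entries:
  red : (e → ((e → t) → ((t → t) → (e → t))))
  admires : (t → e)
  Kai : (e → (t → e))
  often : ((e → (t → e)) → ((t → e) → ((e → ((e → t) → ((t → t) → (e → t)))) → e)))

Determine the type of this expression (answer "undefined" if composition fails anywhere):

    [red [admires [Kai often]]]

e

[Kai often]: ((e → (t → e)) → ((t → e) → ((e → ((e → t) → ((t → t) → (e → t)))) → e))) applied to (e → (t → e)) yields ((t → e) → ((e → ((e → t) → ((t → t) → (e → t)))) → e)).
[admires [Kai often]]: ((t → e) → ((e → ((e → t) → ((t → t) → (e → t)))) → e)) applied to (t → e) yields ((e → ((e → t) → ((t → t) → (e → t)))) → e).
[red [admires [Kai often]]]: ((e → ((e → t) → ((t → t) → (e → t)))) → e) applied to (e → ((e → t) → ((t → t) → (e → t)))) yields e.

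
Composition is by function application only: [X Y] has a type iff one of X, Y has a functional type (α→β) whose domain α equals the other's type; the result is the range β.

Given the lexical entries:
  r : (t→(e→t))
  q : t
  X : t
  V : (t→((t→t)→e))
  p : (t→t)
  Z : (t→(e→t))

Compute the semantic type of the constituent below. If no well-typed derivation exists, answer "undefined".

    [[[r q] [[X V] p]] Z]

At [r q], r : (t→(e→t)) takes q : t, giving (e→t).
At [X V], V : (t→((t→t)→e)) takes X : t, giving ((t→t)→e).
At [[X V] p], [X V] : ((t→t)→e) takes p : (t→t), giving e.
At [[r q] [[X V] p]], [r q] : (e→t) takes [[X V] p] : e, giving t.
At [[[r q] [[X V] p]] Z], Z : (t→(e→t)) takes [[r q] [[X V] p]] : t, giving (e→t).

(e→t)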